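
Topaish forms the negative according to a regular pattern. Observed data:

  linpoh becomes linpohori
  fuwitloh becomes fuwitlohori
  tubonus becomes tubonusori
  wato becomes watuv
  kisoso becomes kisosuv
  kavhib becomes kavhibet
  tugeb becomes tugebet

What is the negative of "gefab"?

gefabet

"gefab" ends in -b. The stems ending in -b (kavhib → kavhibet, tugeb → tugebet) add -et.
The other patterns: stems ending in -h or -s add -ori; stems ending in -o drop the final letter and add -uv.
So gefab → gefabet.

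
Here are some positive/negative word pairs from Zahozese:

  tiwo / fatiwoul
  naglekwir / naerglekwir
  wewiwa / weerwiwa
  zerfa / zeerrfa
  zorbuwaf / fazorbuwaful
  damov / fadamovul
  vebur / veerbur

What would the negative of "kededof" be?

wewiwa and zorbuwaf both have last vowel 'a' yet inflect differently (weerwiwa, fazorbuwaful), so the last vowel is not what conditions the rule; the final letter is.
"kededof" ends in -f. The one such stem in the data (zorbuwaf → fazorbuwaful) adds fa- … -ul around the stem, so the same rule applies.
The other pattern: stems ending in -a or -r insert -er- after the first vowel.
So kededof → fakededoful.

fakededoful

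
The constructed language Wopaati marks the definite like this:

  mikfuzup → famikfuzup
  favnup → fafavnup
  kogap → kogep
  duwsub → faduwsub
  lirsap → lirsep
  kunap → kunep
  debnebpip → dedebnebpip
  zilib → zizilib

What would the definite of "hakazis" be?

lirsap and favnup both end in -p yet inflect differently (lirsep, fafavnup), so the final letter is not what conditions the rule; the last vowel is.
"hakazis" has last vowel 'i'. The stems whose last vowel is 'i' (debnebpip → dedebnebpip, zilib → zizilib) repeat the first consonant+vowel as a prefix.
The other patterns: stems whose last vowel is 'a' change the last vowel to 'e'; stems whose last vowel is 'u' add the prefix fa-.
So hakazis → hahakazis.

hahakazis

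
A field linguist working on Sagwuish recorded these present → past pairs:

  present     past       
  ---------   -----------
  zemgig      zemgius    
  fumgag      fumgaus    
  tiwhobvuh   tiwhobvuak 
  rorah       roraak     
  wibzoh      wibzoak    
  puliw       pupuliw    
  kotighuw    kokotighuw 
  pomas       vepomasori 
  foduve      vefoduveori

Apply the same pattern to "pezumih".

pezumiak

"pezumih" ends in -h. The stems ending in -h (tiwhobvuh → tiwhobvuak, rorah → roraak, wibzoh → wibzoak) drop the final letter and add -ak.
The other patterns: stems ending in -g drop the final letter and add -us; stems ending in -w repeat the first consonant+vowel as a prefix; stems ending in -e or -s add ve- … -ori around the stem.
So pezumih → pezumiak.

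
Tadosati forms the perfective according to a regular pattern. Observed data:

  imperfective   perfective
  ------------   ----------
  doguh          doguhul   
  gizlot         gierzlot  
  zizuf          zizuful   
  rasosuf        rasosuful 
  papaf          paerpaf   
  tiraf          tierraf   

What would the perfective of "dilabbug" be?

dilabbugul

zizuf and papaf both end in -f yet inflect differently (zizuful, paerpaf), so the final letter is not what conditions the rule; the last vowel is.
"dilabbug" has last vowel 'u'. The stems whose last vowel is 'u' (doguh → doguhul, zizuf → zizuful, rasosuf → rasosuful) add -ul.
So dilabbug → dilabbugul.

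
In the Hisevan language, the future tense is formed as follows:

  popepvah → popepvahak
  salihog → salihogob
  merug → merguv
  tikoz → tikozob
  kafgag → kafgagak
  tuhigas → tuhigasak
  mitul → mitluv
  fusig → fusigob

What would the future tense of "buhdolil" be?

merug and kafgag both end in -g yet inflect differently (merguv, kafgagak), so the final letter is not what conditions the rule; the last vowel is.
"buhdolil" has last vowel 'i'. The one such stem in the data (fusig → fusigob) adds -ob, so the same rule applies.
So buhdolil → buhdolilob.

buhdolilob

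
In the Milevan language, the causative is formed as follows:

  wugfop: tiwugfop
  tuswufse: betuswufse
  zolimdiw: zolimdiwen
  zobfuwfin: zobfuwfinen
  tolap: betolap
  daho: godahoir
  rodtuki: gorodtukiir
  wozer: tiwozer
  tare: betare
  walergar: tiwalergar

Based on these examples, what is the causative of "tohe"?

betohe

wugfop and tolap both end in -p yet inflect differently (tiwugfop, betolap), so the final letter is not what conditions the rule; the first letter is.
"tohe" begins with t-. The stems beginning with t- (tolap → betolap, tare → betare, tuswufse → betuswufse) add the prefix be-.
The other patterns: stems beginning with z- add -en; stems beginning with w- add the prefix ti-; stems beginning with d- or r- add go- … -ir around the stem.
So tohe → betohe.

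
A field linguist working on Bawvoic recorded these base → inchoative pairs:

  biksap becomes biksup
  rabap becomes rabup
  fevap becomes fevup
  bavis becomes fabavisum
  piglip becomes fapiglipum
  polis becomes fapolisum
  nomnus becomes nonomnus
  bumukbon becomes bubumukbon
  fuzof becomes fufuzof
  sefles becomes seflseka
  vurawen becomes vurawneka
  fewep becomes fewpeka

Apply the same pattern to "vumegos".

vuvumegos

"vumegos" has last vowel 'o'. The stems whose last vowel is 'o' (bumukbon → bubumukbon, fuzof → fufuzof) repeat the first consonant+vowel as a prefix.
The other patterns: stems whose last vowel is 'a' change the last vowel to 'u'; stems whose last vowel is 'i' add fa- … -um around the stem; stems whose last vowel is 'e' delete the last vowel and add -eka.
So vumegos → vuvumegos.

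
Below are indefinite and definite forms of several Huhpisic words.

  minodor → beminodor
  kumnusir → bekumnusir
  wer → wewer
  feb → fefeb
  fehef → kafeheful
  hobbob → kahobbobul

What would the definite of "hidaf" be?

feb and hobbob both end in -b yet inflect differently (fefeb, kahobbobul), so the final letter is not what conditions the rule; the number of vowels is.
"hidaf" has 2 vowels. The stems with 2 vowels (hobbob → kahobbobul, fehef → kafeheful) add ka- … -ul around the stem.
The other patterns: stems with 1 vowel repeat the first consonant+vowel as a prefix; stems with 3 vowels add the prefix be-.
So hidaf → kahidaful.

kahidaful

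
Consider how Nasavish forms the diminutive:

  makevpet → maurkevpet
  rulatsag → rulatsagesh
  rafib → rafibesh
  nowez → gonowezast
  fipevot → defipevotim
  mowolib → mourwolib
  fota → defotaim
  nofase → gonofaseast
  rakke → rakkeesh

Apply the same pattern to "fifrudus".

nofase and rakke both end in -e yet inflect differently (gonofaseast, rakkeesh), so the final letter is not what conditions the rule; the first letter is.
"fifrudus" begins with f-. The stems beginning with f- (fipevot → defipevotim, fota → defotaim) add de- … -im around the stem.
So fifrudus → defifrudusim.

defifrudusim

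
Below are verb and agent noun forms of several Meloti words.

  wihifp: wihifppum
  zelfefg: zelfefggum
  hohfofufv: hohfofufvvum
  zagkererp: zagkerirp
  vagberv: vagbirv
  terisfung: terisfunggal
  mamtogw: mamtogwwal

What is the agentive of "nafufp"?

nafufppum

"nafufp" has second-to-last letter 'f'. The stems whose second-to-last letter is 'f' (wihifp → wihifppum, zelfefg → zelfefggum, hohfofufv → hohfofufvvum) double the final consonant and add -um.
The other patterns: stems whose second-to-last letter is 'r' change the last vowel to 'i'; stems whose second-to-last letter is 'g' or 'n' double the final consonant and add -al.
So nafufp → nafufppum.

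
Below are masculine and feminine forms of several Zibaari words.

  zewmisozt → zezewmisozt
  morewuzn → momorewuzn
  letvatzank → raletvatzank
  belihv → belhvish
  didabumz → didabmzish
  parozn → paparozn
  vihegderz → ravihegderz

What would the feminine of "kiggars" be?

rakiggars

"kiggars" has second-to-last letter 'r'. The one such stem in the data (vihegderz → ravihegderz) adds the prefix ra-, so the same rule applies.
So kiggars → rakiggars.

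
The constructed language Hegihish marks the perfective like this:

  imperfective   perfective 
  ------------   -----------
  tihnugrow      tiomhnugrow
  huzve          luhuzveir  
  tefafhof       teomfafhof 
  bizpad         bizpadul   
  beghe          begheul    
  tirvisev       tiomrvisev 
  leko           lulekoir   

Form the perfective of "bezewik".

"bezewik" begins with b-. The stems beginning with b- (bizpad → bizpadul, beghe → begheul) add -ul.
So bezewik → bezewikul.

bezewikul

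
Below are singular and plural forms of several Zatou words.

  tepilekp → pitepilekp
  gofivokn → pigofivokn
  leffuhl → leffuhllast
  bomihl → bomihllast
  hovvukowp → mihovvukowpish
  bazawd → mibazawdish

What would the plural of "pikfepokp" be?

tepilekp and hovvukowp both end in -p yet inflect differently (pitepilekp, mihovvukowpish), so the final letter is not what conditions the rule; the second-to-last letter is.
"pikfepokp" has second-to-last letter 'k'. The stems whose second-to-last letter is 'k' (tepilekp → pitepilekp, gofivokn → pigofivokn) add the prefix pi-.
The other patterns: stems whose second-to-last letter is 'h' double the final consonant and add -ast; stems whose second-to-last letter is 'w' add mi- … -ish around the stem.
So pikfepokp → pipikfepokp.

pipikfepokp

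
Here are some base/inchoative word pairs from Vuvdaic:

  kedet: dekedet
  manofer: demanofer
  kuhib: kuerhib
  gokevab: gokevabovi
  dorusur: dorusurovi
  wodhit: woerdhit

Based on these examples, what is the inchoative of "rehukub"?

rehukubovi

wodhit and kedet both end in -t yet inflect differently (woerdhit, dekedet), so the final letter is not what conditions the rule; the last vowel is.
"rehukub" has last vowel 'u'. The one such stem in the data (dorusur → dorusurovi) adds -ovi, so the same rule applies.
So rehukub → rehukubovi.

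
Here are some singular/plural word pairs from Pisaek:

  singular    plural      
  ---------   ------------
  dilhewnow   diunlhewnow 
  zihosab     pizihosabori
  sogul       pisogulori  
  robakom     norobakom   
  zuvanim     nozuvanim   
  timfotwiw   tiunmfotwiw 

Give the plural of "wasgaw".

waunsgaw

dilhewnow and robakom both have last vowel 'o' yet inflect differently (diunlhewnow, norobakom), so the last vowel is not what conditions the rule; the final letter is.
"wasgaw" ends in -w. The stems ending in -w (timfotwiw → tiunmfotwiw, dilhewnow → diunlhewnow) insert -un- after the first vowel.
The other patterns: stems ending in -m add the prefix no-; stems ending in -b or -l add pi- … -ori around the stem.
So wasgaw → waunsgaw.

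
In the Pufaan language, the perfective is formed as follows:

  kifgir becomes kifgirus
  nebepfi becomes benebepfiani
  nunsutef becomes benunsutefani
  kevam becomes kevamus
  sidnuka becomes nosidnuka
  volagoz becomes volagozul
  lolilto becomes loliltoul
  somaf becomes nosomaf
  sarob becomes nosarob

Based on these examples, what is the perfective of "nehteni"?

benehteniani

"nehteni" begins with n-. The stems beginning with n- (nebepfi → benebepfiani, nunsutef → benunsutefani) add be- … -ani around the stem.
The other patterns: stems beginning with s- add the prefix no-; stems beginning with k- add -us; stems beginning with l- or v- add -ul.
So nehteni → benehteniani.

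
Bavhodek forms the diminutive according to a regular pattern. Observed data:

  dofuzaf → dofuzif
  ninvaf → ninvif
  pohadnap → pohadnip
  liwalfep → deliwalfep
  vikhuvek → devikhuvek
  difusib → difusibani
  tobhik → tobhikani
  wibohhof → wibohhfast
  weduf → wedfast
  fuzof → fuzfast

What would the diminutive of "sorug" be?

pohadnap and liwalfep both end in -p yet inflect differently (pohadnip, deliwalfep), so the final letter is not what conditions the rule; the last vowel is.
"sorug" has last vowel 'u'. The one such stem in the data (weduf → wedfast) deletes the last vowel and adds -ast (as do wibohhof, fuzof), so the same rule applies.
So sorug → sorgast.

sorgast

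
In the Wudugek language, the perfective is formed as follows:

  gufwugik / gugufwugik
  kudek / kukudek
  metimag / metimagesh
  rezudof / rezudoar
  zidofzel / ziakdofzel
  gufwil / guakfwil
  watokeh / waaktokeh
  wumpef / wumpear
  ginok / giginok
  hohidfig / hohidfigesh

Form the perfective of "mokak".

wumpef and kudek both have last vowel 'e' yet inflect differently (wumpear, kukudek), so the last vowel is not what conditions the rule; the final letter is.
"mokak" ends in -k. The stems ending in -k (gufwugik → gugufwugik, kudek → kukudek, ginok → giginok) repeat the first consonant+vowel as a prefix.
So mokak → momokak.

momokak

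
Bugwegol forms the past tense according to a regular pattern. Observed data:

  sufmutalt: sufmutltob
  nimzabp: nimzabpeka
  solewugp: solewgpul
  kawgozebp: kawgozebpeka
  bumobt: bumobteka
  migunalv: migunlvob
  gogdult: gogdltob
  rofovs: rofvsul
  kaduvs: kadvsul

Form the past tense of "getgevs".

getgvsul

gogdult and bumobt both end in -t yet inflect differently (gogdltob, bumobteka), so the final letter is not what conditions the rule; the second-to-last letter is.
"getgevs" has second-to-last letter 'v'. The stems whose second-to-last letter is 'v' (rofovs → rofvsul, kaduvs → kadvsul) delete the last vowel and add -ul.
So getgevs → getgvsul.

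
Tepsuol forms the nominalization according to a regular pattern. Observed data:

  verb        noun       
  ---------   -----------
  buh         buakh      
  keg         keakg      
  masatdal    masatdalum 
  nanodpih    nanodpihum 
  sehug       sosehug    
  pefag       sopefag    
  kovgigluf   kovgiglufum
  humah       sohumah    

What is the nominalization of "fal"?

"fal" has 1 vowel. The stems with 1 vowel (buh → buakh, keg → keakg) insert -ak- after the first vowel.
So fal → faakl.

faakl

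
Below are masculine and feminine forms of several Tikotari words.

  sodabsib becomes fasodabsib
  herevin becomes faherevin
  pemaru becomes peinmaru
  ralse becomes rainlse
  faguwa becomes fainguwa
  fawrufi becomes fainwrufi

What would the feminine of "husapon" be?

"husapon" ends in a consonant. The stems ending in a consonant (sodabsib → fasodabsib, herevin → faherevin) add the prefix fa-.
The other pattern: stems ending in a vowel insert -in- after the first vowel.
So husapon → fahusapon.

fahusapon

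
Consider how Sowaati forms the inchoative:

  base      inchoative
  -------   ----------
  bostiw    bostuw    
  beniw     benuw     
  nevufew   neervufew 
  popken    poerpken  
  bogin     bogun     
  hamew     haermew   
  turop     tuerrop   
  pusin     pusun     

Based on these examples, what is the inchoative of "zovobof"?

zoervobof

"zovobof" has last vowel 'o'. The one such stem in the data (turop → tuerrop) inserts -er- after the first vowel (as do nevufew, popken), so the same rule applies.
The other pattern: stems whose last vowel is 'i' change the last vowel to 'u'.
So zovobof → zoervobof.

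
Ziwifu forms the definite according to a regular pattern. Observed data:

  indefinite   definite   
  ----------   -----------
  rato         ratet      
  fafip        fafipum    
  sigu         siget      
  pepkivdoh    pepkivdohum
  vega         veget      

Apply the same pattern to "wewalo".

pepkivdoh and rato both have last vowel 'o' yet inflect differently (pepkivdohum, ratet), so the last vowel is not what conditions the rule; whether the stem ends in a vowel or a consonant is.
"wewalo" ends in a vowel. The stems ending in a vowel (rato → ratet, sigu → siget, vega → veget) drop the final letter and add -et.
The other pattern: stems ending in a consonant add -um.
So wewalo → wewalet.

wewalet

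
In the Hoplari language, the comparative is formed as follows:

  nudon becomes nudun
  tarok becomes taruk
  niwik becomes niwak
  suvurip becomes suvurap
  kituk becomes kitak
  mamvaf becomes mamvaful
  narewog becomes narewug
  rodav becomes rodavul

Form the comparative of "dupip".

tarok and kituk both end in -k yet inflect differently (taruk, kitak), so the final letter is not what conditions the rule; the last vowel is.
"dupip" has last vowel 'i'. The stems whose last vowel is 'i' (suvurip → suvurap, niwik → niwak) change the last vowel to 'a'.
So dupip → dupap.

dupap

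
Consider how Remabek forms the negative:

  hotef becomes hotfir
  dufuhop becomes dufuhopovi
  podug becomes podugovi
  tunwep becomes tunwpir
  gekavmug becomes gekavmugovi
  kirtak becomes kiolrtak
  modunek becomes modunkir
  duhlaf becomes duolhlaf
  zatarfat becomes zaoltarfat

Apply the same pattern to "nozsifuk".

nozsifukovi

kirtak and modunek both end in -k yet inflect differently (kiolrtak, modunkir), so the final letter is not what conditions the rule; the last vowel is.
"nozsifuk" has last vowel 'u'. The stems whose last vowel is 'u' (podug → podugovi, gekavmug → gekavmugovi) add -ovi.
So nozsifuk → nozsifukovi.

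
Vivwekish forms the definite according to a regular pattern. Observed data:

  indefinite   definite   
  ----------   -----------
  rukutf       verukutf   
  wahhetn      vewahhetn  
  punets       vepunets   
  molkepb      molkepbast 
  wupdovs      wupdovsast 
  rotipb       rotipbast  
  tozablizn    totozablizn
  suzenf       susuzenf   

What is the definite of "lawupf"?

lawupfast

"lawupf" has second-to-last letter 'p'. The stems whose second-to-last letter is 'p' (molkepb → molkepbast, rotipb → rotipbast) add -ast.
So lawupf → lawupfast.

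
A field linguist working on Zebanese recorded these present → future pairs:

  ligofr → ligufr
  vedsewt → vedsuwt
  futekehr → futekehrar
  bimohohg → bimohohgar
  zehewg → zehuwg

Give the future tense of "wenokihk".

bimohohg and zehewg both end in -g yet inflect differently (bimohohgar, zehuwg), so the final letter is not what conditions the rule; the second-to-last letter is.
"wenokihk" has second-to-last letter 'h'. The stems whose second-to-last letter is 'h' (bimohohg → bimohohgar, futekehr → futekehrar) add -ar.
So wenokihk → wenokihkar.

wenokihkar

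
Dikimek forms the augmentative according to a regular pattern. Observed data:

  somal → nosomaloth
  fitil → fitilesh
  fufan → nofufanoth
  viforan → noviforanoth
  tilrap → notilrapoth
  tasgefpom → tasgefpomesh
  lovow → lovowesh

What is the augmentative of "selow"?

selowesh

somal and fitil both end in -l yet inflect differently (nosomaloth, fitilesh), so the final letter is not what conditions the rule; the last vowel is.
"selow" has last vowel 'o'. The stems whose last vowel is 'o' (tasgefpom → tasgefpomesh, lovow → lovowesh) add -esh.
The other pattern: stems whose last vowel is 'a' add no- … -oth around the stem.
So selow → selowesh.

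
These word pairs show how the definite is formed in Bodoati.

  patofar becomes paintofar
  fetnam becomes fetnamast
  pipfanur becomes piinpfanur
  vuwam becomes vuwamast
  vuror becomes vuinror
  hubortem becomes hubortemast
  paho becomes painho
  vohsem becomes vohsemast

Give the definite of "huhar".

huinhar

fetnam and patofar both have last vowel 'a' yet inflect differently (fetnamast, paintofar), so the last vowel is not what conditions the rule; the final letter is.
"huhar" ends in -r. The stems ending in -r (patofar → paintofar, vuror → vuinror, pipfanur → piinpfanur) insert -in- after the first vowel.
The other pattern: stems ending in -m add -ast.
So huhar → huinhar.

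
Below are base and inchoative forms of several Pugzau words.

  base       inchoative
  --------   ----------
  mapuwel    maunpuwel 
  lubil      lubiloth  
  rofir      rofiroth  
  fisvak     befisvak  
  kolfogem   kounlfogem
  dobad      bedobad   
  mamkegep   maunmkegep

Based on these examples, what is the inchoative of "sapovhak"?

besapovhak

mapuwel and lubil both end in -l yet inflect differently (maunpuwel, lubiloth), so the final letter is not what conditions the rule; the last vowel is.
"sapovhak" has last vowel 'a'. The stems whose last vowel is 'a' (fisvak → befisvak, dobad → bedobad) add the prefix be-.
So sapovhak → besapovhak.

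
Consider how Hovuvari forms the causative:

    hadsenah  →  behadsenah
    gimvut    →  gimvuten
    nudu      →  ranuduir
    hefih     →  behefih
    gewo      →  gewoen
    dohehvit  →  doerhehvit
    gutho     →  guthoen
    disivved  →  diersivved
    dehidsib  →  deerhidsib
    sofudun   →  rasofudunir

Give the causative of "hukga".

behukga

dohehvit and gimvut both end in -t yet inflect differently (doerhehvit, gimvuten), so the final letter is not what conditions the rule; the first letter is.
"hukga" begins with h-. The stems beginning with h- (hefih → behefih, hadsenah → behadsenah) add the prefix be-.
The other patterns: stems beginning with d- insert -er- after the first vowel; stems beginning with g- add -en; stems beginning with n- or s- add ra- … -ir around the stem.
So hukga → behukga.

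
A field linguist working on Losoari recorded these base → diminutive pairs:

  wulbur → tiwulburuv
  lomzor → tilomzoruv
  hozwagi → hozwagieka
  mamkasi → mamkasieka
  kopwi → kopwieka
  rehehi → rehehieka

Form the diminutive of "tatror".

titatroruv

"tatror" ends in -r. The stems ending in -r (wulbur → tiwulburuv, lomzor → tilomzoruv) add ti- … -uv around the stem.
So tatror → titatroruv.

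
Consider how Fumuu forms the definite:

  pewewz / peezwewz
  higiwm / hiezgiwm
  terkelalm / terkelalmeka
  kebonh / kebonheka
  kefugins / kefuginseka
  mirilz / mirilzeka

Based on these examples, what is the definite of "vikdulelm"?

vikdulelmeka

higiwm and terkelalm both end in -m yet inflect differently (hiezgiwm, terkelalmeka), so the final letter is not what conditions the rule; the second-to-last letter is.
"vikdulelm" has second-to-last letter 'l'. The stems whose second-to-last letter is 'l' (terkelalm → terkelalmeka, mirilz → mirilzeka) add -eka.
So vikdulelm → vikdulelmeka.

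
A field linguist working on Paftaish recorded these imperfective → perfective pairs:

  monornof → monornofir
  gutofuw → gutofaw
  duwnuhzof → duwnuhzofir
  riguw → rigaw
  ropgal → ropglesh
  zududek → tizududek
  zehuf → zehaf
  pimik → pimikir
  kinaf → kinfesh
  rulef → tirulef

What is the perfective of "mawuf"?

mawaf

kinaf and duwnuhzof both end in -f yet inflect differently (kinfesh, duwnuhzofir), so the final letter is not what conditions the rule; the last vowel is.
"mawuf" has last vowel 'u'. The stems whose last vowel is 'u' (riguw → rigaw, gutofuw → gutofaw, zehuf → zehaf) change the last vowel to 'a'.
So mawuf → mawaf.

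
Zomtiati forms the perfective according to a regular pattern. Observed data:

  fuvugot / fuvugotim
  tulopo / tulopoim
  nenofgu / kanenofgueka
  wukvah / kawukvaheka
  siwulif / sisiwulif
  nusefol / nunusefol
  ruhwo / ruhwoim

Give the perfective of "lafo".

"lafo" ends in -o. The stems ending in -o (tulopo → tulopoim, ruhwo → ruhwoim) add -im.
The other patterns: stems ending in -h or -u add ka- … -eka around the stem; stems ending in -f or -l repeat the first consonant+vowel as a prefix.
So lafo → lafoim.

lafoim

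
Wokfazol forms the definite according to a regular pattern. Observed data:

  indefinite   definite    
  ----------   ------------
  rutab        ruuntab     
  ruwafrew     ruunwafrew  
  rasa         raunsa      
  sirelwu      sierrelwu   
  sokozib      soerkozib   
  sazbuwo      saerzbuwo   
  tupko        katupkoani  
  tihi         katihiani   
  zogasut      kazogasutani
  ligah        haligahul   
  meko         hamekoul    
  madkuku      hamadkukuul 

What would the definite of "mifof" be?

hamifoful

rutab and sokozib both end in -b yet inflect differently (ruuntab, soerkozib), so the final letter is not what conditions the rule; the first letter is.
"mifof" begins with m-. The stems beginning with m- (meko → hamekoul, madkuku → hamadkukuul) add ha- … -ul around the stem.
The other patterns: stems beginning with r- insert -un- after the first vowel; stems beginning with s- insert -er- after the first vowel; stems beginning with t- or z- add ka- … -ani around the stem.
So mifof → hamifoful.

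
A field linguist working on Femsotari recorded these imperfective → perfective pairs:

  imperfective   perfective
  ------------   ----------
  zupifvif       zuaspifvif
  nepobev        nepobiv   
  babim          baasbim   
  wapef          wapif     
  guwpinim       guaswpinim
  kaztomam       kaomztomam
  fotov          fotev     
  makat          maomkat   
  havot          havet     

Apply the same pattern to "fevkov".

fevkev

kaztomam and guwpinim both end in -m yet inflect differently (kaomztomam, guaswpinim), so the final letter is not what conditions the rule; the last vowel is.
"fevkov" has last vowel 'o'. The stems whose last vowel is 'o' (havot → havet, fotov → fotev) change the last vowel to 'e'.
So fevkov → fevkev.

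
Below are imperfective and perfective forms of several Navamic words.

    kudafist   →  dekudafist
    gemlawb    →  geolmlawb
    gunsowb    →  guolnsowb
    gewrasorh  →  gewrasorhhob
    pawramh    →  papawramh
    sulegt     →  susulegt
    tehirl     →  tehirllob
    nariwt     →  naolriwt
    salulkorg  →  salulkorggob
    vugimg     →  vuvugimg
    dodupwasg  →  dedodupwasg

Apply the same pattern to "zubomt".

nariwt and kudafist both end in -t yet inflect differently (naolriwt, dekudafist), so the final letter is not what conditions the rule; the second-to-last letter is.
"zubomt" has second-to-last letter 'm'. The stems whose second-to-last letter is 'm' (pawramh → papawramh, vugimg → vuvugimg) repeat the first consonant+vowel as a prefix.
The other patterns: stems whose second-to-last letter is 'w' insert -ol- after the first vowel; stems whose second-to-last letter is 's' add the prefix de-; stems whose second-to-last letter is 'r' double the final consonant and add -ob.
So zubomt → zuzubomt.

zuzubomt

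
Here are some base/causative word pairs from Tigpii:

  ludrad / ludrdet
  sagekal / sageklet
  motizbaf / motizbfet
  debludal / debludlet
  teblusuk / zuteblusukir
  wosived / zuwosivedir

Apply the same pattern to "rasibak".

"rasibak" has last vowel 'a'. The stems whose last vowel is 'a' (ludrad → ludrdet, sagekal → sageklet, motizbaf → motizbfet) delete the last vowel and add -et.
So rasibak → rasibket.

rasibket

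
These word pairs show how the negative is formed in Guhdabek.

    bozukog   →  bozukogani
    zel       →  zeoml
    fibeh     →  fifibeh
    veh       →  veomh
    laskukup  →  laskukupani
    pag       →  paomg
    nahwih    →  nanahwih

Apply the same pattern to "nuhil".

"nuhil" has 2 vowels. The stems with 2 vowels (fibeh → fifibeh, nahwih → nanahwih) repeat the first consonant+vowel as a prefix.
The other patterns: stems with 1 vowel insert -om- after the first vowel; stems with 3 vowels add -ani.
So nuhil → nunuhil.

nunuhil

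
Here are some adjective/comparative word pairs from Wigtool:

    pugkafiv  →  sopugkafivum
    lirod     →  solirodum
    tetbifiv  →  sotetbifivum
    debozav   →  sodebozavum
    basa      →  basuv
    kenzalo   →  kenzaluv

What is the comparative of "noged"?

sonogedum

debozav and basa both have last vowel 'a' yet inflect differently (sodebozavum, basuv), so the last vowel is not what conditions the rule; whether the stem ends in a vowel or a consonant is.
"noged" ends in a consonant. The stems ending in a consonant (pugkafiv → sopugkafivum, lirod → solirodum, tetbifiv → sotetbifivum) add so- … -um around the stem.
The other pattern: stems ending in a vowel drop the final letter and add -uv.
So noged → sonogedum.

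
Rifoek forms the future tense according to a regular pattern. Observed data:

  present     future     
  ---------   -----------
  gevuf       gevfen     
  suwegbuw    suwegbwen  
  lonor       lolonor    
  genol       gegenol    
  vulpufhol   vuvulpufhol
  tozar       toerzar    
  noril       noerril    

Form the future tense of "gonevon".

gogonevon

"gonevon" has last vowel 'o'. The stems whose last vowel is 'o' (lonor → lolonor, genol → gegenol, vulpufhol → vuvulpufhol) repeat the first consonant+vowel as a prefix.
So gonevon → gogonevon.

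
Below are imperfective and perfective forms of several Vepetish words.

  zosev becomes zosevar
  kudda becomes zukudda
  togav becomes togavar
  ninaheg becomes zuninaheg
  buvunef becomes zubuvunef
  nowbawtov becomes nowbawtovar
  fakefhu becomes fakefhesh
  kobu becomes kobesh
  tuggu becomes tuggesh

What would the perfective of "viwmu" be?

viwmesh

togav and kudda both have last vowel 'a' yet inflect differently (togavar, zukudda), so the last vowel is not what conditions the rule; the final letter is.
"viwmu" ends in -u. The stems ending in -u (tuggu → tuggesh, kobu → kobesh, fakefhu → fakefhesh) drop the final letter and add -esh.
So viwmu → viwmesh.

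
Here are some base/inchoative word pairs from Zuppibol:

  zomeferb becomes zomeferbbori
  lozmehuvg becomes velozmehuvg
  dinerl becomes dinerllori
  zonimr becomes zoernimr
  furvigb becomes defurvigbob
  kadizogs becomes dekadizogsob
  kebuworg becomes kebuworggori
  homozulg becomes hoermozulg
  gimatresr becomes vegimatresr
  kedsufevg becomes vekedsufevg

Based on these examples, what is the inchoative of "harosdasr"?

furvigb and zomeferb both end in -b yet inflect differently (defurvigbob, zomeferbbori), so the final letter is not what conditions the rule; the second-to-last letter is.
"harosdasr" has second-to-last letter 's'. The one such stem in the data (gimatresr → vegimatresr) adds the prefix ve-, so the same rule applies.
So harosdasr → veharosdasr.

veharosdasr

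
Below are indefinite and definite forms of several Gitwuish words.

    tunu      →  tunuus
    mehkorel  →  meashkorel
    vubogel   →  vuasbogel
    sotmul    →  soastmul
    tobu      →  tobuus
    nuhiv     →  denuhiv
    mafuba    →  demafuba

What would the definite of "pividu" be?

sotmul and tobu both have last vowel 'u' yet inflect differently (soastmul, tobuus), so the last vowel is not what conditions the rule; the final letter is.
"pividu" ends in -u. The stems ending in -u (tobu → tobuus, tunu → tunuus) add -us.
The other patterns: stems ending in -l insert -as- after the first vowel; stems ending in -a or -v add the prefix de-.
So pividu → pividuus.

pividuus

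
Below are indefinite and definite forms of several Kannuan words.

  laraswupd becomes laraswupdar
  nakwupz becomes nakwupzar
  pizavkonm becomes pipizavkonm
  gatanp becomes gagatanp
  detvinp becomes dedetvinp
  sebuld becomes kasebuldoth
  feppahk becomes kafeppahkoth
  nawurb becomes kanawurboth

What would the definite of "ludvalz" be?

kaludvalzoth

laraswupd and sebuld both end in -d yet inflect differently (laraswupdar, kasebuldoth), so the final letter is not what conditions the rule; the second-to-last letter is.
"ludvalz" has second-to-last letter 'l'. The one such stem in the data (sebuld → kasebuldoth) adds ka- … -oth around the stem, so the same rule applies.
The other patterns: stems whose second-to-last letter is 'p' add -ar; stems whose second-to-last letter is 'n' repeat the first consonant+vowel as a prefix.
So ludvalz → kaludvalzoth.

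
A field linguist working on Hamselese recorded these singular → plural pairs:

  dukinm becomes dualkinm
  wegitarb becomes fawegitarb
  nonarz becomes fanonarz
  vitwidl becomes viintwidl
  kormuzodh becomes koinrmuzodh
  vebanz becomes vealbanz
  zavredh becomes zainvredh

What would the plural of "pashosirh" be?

fapashosirh

"pashosirh" has second-to-last letter 'r'. The stems whose second-to-last letter is 'r' (nonarz → fanonarz, wegitarb → fawegitarb) add the prefix fa-.
So pashosirh → fapashosirh.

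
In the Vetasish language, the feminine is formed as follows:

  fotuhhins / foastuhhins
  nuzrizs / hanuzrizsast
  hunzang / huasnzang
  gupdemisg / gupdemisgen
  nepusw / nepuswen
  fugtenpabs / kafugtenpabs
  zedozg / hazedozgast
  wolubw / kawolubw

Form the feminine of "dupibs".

kadupibs

"dupibs" has second-to-last letter 'b'. The stems whose second-to-last letter is 'b' (wolubw → kawolubw, fugtenpabs → kafugtenpabs) add the prefix ka-.
The other patterns: stems whose second-to-last letter is 'n' insert -as- after the first vowel; stems whose second-to-last letter is 's' add -en; stems whose second-to-last letter is 'z' add ha- … -ast around the stem.
So dupibs → kadupibs.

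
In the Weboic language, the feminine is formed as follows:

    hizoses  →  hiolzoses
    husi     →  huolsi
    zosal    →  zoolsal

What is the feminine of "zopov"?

zoolpov

Every pair shown (hizoses → hiolzoses, husi → huolsi, zosal → zoolsal) follows the same rule: insert -ol- after the first vowel.
So zopov → zoolpov.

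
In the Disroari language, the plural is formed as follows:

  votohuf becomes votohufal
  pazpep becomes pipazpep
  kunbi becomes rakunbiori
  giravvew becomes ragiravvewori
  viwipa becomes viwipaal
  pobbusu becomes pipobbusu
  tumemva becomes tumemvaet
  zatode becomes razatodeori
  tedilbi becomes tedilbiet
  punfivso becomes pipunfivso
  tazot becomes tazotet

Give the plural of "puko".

viwipa and tumemva both end in -a yet inflect differently (viwipaal, tumemvaet), so the final letter is not what conditions the rule; the first letter is.
"puko" begins with p-. The stems beginning with p- (punfivso → pipunfivso, pazpep → pipazpep, pobbusu → pipobbusu) add the prefix pi-.
The other patterns: stems beginning with v- add -al; stems beginning with t- add -et; stems beginning with g-, k- or z- add ra- … -ori around the stem.
So puko → pipuko.

pipuko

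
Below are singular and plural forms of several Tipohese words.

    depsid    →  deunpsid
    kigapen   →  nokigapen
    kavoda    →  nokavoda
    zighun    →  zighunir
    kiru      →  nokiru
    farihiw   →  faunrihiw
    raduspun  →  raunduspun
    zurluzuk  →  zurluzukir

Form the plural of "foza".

zighun and kigapen both end in -n yet inflect differently (zighunir, nokigapen), so the final letter is not what conditions the rule; the first letter is.
"foza" begins with f-. The one such stem in the data (farihiw → faunrihiw) inserts -un- after the first vowel (as do depsid, raduspun), so the same rule applies.
So foza → founza.

founza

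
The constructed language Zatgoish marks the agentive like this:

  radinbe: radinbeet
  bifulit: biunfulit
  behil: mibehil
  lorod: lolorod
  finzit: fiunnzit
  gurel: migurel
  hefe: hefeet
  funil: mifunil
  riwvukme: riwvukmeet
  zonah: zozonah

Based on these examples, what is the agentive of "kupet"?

kuunpet

gurel and radinbe both have last vowel 'e' yet inflect differently (migurel, radinbeet), so the last vowel is not what conditions the rule; the final letter is.
"kupet" ends in -t. The stems ending in -t (finzit → fiunnzit, bifulit → biunfulit) insert -un- after the first vowel.
So kupet → kuunpet.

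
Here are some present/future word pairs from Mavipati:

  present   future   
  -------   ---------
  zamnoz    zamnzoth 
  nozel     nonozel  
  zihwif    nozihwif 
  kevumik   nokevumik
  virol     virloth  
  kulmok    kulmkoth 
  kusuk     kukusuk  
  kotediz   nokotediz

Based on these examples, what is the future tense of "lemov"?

lemvoth

"lemov" has last vowel 'o'. The stems whose last vowel is 'o' (zamnoz → zamnzoth, virol → virloth, kulmok → kulmkoth) delete the last vowel and add -oth.
The other patterns: stems whose last vowel is 'i' add the prefix no-; stems whose last vowel is 'e' or 'u' repeat the first consonant+vowel as a prefix.
So lemov → lemvoth.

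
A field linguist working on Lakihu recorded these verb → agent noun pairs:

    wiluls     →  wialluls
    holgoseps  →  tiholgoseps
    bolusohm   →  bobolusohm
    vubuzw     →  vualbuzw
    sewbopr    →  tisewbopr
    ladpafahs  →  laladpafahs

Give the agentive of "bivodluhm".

bibivodluhm

holgoseps and ladpafahs both end in -s yet inflect differently (tiholgoseps, laladpafahs), so the final letter is not what conditions the rule; the second-to-last letter is.
"bivodluhm" has second-to-last letter 'h'. The stems whose second-to-last letter is 'h' (ladpafahs → laladpafahs, bolusohm → bobolusohm) repeat the first consonant+vowel as a prefix.
So bivodluhm → bibivodluhm.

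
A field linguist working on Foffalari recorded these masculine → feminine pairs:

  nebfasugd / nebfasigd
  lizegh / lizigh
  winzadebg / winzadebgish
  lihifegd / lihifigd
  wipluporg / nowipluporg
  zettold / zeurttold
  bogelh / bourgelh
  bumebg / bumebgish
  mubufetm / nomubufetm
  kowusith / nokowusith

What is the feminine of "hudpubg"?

"hudpubg" has second-to-last letter 'b'. The stems whose second-to-last letter is 'b' (bumebg → bumebgish, winzadebg → winzadebgish) add -ish.
The other patterns: stems whose second-to-last letter is 'l' insert -ur- after the first vowel; stems whose second-to-last letter is 'g' change the last vowel to 'i'; stems whose second-to-last letter is 'r' or 't' add the prefix no-.
So hudpubg → hudpubgish.

hudpubgish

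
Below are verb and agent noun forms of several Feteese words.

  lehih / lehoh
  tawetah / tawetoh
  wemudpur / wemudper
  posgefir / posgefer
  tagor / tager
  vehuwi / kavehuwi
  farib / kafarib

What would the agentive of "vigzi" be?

kavigzi

"vigzi" ends in -i. The one such stem in the data (vehuwi → kavehuwi) adds the prefix ka-, so the same rule applies.
So vigzi → kavigzi.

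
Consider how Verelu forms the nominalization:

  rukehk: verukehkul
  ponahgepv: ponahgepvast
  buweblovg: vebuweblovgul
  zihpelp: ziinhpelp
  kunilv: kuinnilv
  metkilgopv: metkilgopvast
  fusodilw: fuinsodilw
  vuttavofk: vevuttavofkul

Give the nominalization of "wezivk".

kunilv and ponahgepv both end in -v yet inflect differently (kuinnilv, ponahgepvast), so the final letter is not what conditions the rule; the second-to-last letter is.
"wezivk" has second-to-last letter 'v'. The one such stem in the data (buweblovg → vebuweblovgul) adds ve- … -ul around the stem, so the same rule applies.
The other patterns: stems whose second-to-last letter is 'l' insert -in- after the first vowel; stems whose second-to-last letter is 'p' add -ast.
So wezivk → vewezivkul.

vewezivkul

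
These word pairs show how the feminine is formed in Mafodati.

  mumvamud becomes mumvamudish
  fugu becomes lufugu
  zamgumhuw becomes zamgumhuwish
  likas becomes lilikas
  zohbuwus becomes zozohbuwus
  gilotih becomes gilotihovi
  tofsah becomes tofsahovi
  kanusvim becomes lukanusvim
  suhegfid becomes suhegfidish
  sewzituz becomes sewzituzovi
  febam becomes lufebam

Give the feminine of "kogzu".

kanusvim and gilotih both have last vowel 'i' yet inflect differently (lukanusvim, gilotihovi), so the last vowel is not what conditions the rule; the final letter is.
"kogzu" ends in -u. The one such stem in the data (fugu → lufugu) adds the prefix lu-, so the same rule applies.
So kogzu → lukogzu.

lukogzu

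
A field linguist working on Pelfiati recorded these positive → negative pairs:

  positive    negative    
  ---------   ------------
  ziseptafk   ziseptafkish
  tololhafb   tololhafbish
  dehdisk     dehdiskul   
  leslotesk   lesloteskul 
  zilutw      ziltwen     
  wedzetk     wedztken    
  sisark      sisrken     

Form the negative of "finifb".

"finifb" has second-to-last letter 'f'. The stems whose second-to-last letter is 'f' (ziseptafk → ziseptafkish, tololhafb → tololhafbish) add -ish.
So finifb → finifbish.

finifbish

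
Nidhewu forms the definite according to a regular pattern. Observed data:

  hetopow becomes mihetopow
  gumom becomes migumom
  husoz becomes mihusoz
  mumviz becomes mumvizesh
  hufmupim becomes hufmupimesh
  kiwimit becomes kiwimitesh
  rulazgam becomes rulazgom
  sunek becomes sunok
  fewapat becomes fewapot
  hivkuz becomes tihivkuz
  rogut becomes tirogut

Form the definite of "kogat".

kogot

"kogat" has last vowel 'a'. The stems whose last vowel is 'a' (rulazgam → rulazgom, fewapat → fewapot) change the last vowel to 'o'.
The other patterns: stems whose last vowel is 'o' add the prefix mi-; stems whose last vowel is 'i' add -esh; stems whose last vowel is 'u' add the prefix ti-.
So kogat → kogot.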